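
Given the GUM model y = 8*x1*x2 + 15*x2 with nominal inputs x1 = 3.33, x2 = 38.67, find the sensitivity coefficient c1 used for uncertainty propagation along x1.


y = 8*x1*x2 + 15*x2
dy/dx1 = 8*x2
Evaluate at x2 = 38.67: c1 = 8 * 38.67
c1 = 309.3600

309.3600


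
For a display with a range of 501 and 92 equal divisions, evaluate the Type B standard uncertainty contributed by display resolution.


resolution = range / divisions
resolution = 501 / 92 = 5.4456522
u_res = resolution / (2*sqrt(3))
u_res = 5.4456522 / 3.4641016
u_res = 1.5720

1.5720


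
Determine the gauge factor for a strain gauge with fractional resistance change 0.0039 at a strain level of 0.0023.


GF = (dR/R) / epsilon
= 0.0039 / 0.0023
= 1.6957

1.6957


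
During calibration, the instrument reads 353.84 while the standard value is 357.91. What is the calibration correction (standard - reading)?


Correction = standard - reading
= 357.91 - 353.84
= 4.0700

4.0700


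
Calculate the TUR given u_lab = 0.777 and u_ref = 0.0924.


TUR = u_lab / u_ref
= 0.777 / 0.0924
= 8.4091

8.4091


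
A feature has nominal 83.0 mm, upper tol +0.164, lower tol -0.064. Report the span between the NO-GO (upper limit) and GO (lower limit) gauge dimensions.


GO = nominal - lower_tol (smallest hole = maximum material condition)
GO = 83.0 - 0.064 = 82.936
NO-GO = nominal + upper_tol (largest hole = least material condition)
NO-GO = 83.0 + 0.164 = 83.164
spread = NO-GO - GO = 83.164 - 82.936 = 0.2280

0.2280


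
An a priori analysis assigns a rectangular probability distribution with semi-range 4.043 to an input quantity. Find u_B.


u_B = half_width / sqrt(3)
u_B = 4.043 / 1.7320508
u_B = 2.3342

2.3342


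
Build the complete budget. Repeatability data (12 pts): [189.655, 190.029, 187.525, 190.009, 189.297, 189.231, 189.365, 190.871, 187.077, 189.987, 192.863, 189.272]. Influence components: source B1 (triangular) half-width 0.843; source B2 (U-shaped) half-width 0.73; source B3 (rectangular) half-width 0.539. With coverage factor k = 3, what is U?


mean = (189.655 + 190.029 + 187.525 + 190.009 + 189.297 + 189.231 + 189.365 + 190.871 + 187.077 + 189.987 + 192.863 + 189.272) / 12 = 189.5984167
s = sqrt(sum((x - mean)^2)/(n-1)) = 1.4718149
u_A = s / sqrt(n) = 1.4718149 / sqrt(12) = 0.42487636
u_B1 = 0.843 / sqrt(6) = 0.34415331
u_B2 = 0.73 / sqrt(2) = 0.51618795
u_B3 = 0.539 / sqrt(3) = 0.3111918
uc = sqrt(0.42487636^2 + 0.34415331^2 + 0.51618795^2 + 0.3111918^2) = 0.81378852
U = k * uc = 3 * 0.81378852
U = 2.4414

2.4414


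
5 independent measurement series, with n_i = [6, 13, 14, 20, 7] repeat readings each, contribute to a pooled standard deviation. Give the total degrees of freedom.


nu = sum_i (n_i - 1)
nu = ((6 - 1) + (13 - 1) + (14 - 1) + (20 - 1) + (7 - 1))
nu = 5 + 12 + 13 + 19 + 6
nu = 55

55


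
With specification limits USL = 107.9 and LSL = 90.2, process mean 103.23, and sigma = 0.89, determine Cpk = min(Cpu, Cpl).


Cpu = (USL - mean) / (3*sigma) = (107.9 - 103.23) / (3*0.89) = 1.7491
Cpl = (mean - LSL) / (3*sigma) = (103.23 - 90.2) / (3*0.89) = 4.8801
Cpk = min(Cpu, Cpl) = 1.7491

1.7491


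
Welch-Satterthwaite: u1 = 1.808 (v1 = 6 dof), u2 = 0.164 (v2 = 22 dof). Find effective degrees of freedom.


uc = sqrt(u1^2 + u2^2) = sqrt(1.808^2 + 0.164^2) = 1.8154228
v_eff = uc^4 / (u1^4/v1 + u2^4/v2)
= 1.8154228^4 / (1.808^4/6 + 0.164^4/22)
= 10.862034 / 1.7809449
v_eff = 6.0990

6.0990


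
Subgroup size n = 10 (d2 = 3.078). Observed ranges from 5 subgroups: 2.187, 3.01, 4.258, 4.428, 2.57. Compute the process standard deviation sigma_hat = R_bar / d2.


R_bar = (2.187 + 3.01 + 4.258 + 4.428 + 2.57) / 5
R_bar = 16.453 / 5 = 3.2906
sigma_hat = R_bar / d2 = 3.2906 / 3.078 = 1.0691

1.0691


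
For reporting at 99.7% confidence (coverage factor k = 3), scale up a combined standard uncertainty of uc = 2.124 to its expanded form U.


U = k * uc
U = 3 * 2.124
U = 6.3720

6.3720


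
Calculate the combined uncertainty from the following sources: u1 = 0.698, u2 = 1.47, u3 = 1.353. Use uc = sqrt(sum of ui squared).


uc = sqrt(0.698^2 + 1.47^2 + 1.353^2)
uc = sqrt(4.478713)
uc = 2.1163

2.1163


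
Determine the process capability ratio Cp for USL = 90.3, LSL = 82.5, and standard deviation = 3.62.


Cp = (USL - LSL) / (6 * sigma)
= (90.3 - 82.5) / (6 * 3.62)
= 7.8000 / 21.7200
= 0.3591

0.3591


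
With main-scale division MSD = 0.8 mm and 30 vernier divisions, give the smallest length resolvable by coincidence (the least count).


LC = MSD / n_div
= 0.8 / 30
= 0.0267

0.0267


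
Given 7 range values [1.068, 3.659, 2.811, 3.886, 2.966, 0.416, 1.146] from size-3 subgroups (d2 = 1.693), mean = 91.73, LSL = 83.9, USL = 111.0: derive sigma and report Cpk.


R_bar = (1.068 + 3.659 + 2.811 + 3.886 + 2.966 + 0.416 + 1.146) / 7 = 2.2788571
sigma = R_bar / d2 = 2.2788571 / 1.693 = 1.3460467
Cp = (USL - LSL)/(6*sigma) = (111.0 - 83.9)/(6*1.3460467) = 3.3555
Cpu = (111.0 - 91.73)/(3*1.3460467) = 4.7720
Cpl = (91.73 - 83.9)/(3*1.3460467) = 1.9390
Cpk = min(Cpu, Cpl) = 1.9390

1.9390


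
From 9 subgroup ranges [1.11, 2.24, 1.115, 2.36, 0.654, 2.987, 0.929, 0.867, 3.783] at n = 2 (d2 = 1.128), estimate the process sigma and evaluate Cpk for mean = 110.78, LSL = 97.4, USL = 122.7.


R_bar = (1.11 + 2.24 + 1.115 + 2.36 + 0.654 + 2.987 + 0.929 + 0.867 + 3.783) / 9 = 1.7827778
sigma = R_bar / d2 = 1.7827778 / 1.128 = 1.5804768
Cp = (USL - LSL)/(6*sigma) = (122.7 - 97.4)/(6*1.5804768) = 2.6680
Cpu = (122.7 - 110.78)/(3*1.5804768) = 2.5140
Cpl = (110.78 - 97.4)/(3*1.5804768) = 2.8219
Cpk = min(Cpu, Cpl) = 2.5140

2.5140


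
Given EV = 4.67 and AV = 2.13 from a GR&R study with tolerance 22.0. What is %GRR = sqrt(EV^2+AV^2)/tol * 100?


GRR = sqrt(EV^2 + AV^2) = sqrt(4.67^2 + 2.13^2) = 5.132816
%GRR = GRR / tol * 100 = 5.132816 / 22.0 * 100
%GRR = 23.3310

23.3310


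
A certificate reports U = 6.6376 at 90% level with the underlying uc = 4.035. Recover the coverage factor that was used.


k = U / uc
k = 6.6376 / 4.035
k = 1.645

1.645


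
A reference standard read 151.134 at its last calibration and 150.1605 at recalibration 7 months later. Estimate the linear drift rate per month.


rate = (v2 - v1) / months
= (150.1605 - 151.134) / 7
= -0.9735 / 7
= -0.1391

-0.1391


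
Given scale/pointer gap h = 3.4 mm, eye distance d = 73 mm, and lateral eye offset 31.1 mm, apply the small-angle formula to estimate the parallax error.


error = h * offset / d
= 3.4 * 31.1 / 73
= 1.4485

1.4485


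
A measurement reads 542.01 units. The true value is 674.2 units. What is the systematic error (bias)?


Systematic error = measured - true
= 542.01 - 674.2
= -132.1900

-132.1900


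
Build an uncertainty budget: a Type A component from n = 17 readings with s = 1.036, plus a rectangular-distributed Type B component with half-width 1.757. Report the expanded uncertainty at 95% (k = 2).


u_A = s / sqrt(n) = 1.036 / sqrt(17) = 0.25126691
u_B = half_width / sqrt(3) = 1.757 / sqrt(3) = 1.0144044
uc = sqrt(u_A^2 + u_B^2) = sqrt(0.25126691^2 + 1.0144044^2) = 1.0450605
U = k * uc = 2 * 1.0450605
U = 2.0901

2.0901


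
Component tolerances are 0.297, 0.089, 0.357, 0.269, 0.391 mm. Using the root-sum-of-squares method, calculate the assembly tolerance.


RSS = sqrt(0.297^2 + 0.089^2 + 0.357^2 + 0.269^2 + 0.391^2)
= sqrt(0.448821)
= 0.6699

0.6699


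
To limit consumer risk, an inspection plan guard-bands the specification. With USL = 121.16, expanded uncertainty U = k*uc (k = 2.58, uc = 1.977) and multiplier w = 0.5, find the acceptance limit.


U = k * uc = 2.58 * 1.977 = 5.10066
guard band g = w * U = 0.5 * 5.10066 = 2.55033
AL = USL - g = 121.16 - 2.55033
AL = 118.6097

118.6097


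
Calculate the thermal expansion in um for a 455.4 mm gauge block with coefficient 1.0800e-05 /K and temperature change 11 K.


dL = L * alpha * dT
= 455.4 * 1.0800e-05 * 11
= 0.0541015 mm
dL_um = 0.0541015 * 1000 = 54.1015 um

54.1015


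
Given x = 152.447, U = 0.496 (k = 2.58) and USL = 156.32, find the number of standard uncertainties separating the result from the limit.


u = U / k = 0.496 / 2.58 = 0.19224806
margin = |USL - x| = |156.32 - 152.447| = 3.873
z = margin / u = 3.873 / 0.19224806
z = 20.1458

20.1458


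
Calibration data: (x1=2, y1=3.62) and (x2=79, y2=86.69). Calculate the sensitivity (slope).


slope = (y2 - y1) / (x2 - x1)
= (86.69 - 3.62) / (79 - 2)
= 83.0700 / 77
= 1.0788

1.0788


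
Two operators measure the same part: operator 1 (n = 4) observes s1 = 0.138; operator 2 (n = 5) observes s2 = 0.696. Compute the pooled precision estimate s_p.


s_p = sqrt(((n1-1)*s1^2 + (n2-1)*s2^2) / (n1+n2-2))
numerator = (4-1)*0.138^2 + (5-1)*0.696^2 = 0.057132 + 1.937664 = 1.994796
denominator = 4 + 5 - 2 = 7
s_p^2 = 1.994796 / 7 = 0.28497086
s_p = sqrt(0.28497086) = 0.5338

0.5338


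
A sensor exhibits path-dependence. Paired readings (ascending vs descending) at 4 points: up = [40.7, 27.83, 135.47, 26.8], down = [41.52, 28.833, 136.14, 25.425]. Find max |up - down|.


|40.7 - 41.52| = 0.8200
|27.83 - 28.833| = 1.0030
|135.47 - 136.14| = 0.6700
|26.8 - 25.425| = 1.3750
hysteresis = max(diffs) = 1.3750

1.3750


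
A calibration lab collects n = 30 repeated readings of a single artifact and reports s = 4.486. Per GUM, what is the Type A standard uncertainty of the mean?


u_A = s / sqrt(n)
u_A = 4.486 / sqrt(30)
u_A = 4.486 / 5.4772256
u_A = 0.8190

0.8190


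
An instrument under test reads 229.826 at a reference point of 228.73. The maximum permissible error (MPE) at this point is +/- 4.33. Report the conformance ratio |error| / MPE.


e = indication - reference = 229.826 - 228.73 = 1.0960
|e| = 1.0960
ratio = |e| / MPE = 1.0960 / 4.33
ratio = 0.2531

0.2531


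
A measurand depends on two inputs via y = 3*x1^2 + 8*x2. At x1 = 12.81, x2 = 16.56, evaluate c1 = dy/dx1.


y = 3*x1^2 + 8*x2
dy/dx1 = 2*3*x1
Evaluate at x1 = 12.81: c1 = 6 * 12.81
c1 = 76.8600

76.8600


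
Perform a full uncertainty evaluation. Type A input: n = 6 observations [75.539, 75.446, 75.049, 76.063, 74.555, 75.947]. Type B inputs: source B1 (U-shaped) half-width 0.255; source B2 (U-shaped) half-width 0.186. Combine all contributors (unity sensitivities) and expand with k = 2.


mean = (75.539 + 75.446 + 75.049 + 76.063 + 74.555 + 75.947) / 6 = 75.43316667
s = sqrt(sum((x - mean)^2)/(n-1)) = 0.56406397
u_A = s / sqrt(n) = 0.56406397 / sqrt(6) = 0.23027815
u_B1 = 0.255 / sqrt(2) = 0.18031223
u_B2 = 0.186 / sqrt(2) = 0.13152186
uc = sqrt(0.23027815^2 + 0.18031223^2 + 0.13152186^2) = 0.32068447
U = k * uc = 2 * 0.32068447
U = 0.6414

0.6414


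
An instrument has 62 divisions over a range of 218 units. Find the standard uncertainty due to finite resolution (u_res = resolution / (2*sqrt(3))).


resolution = range / divisions
resolution = 218 / 62 = 3.516129
u_res = resolution / (2*sqrt(3))
u_res = 3.516129 / 3.4641016
u_res = 1.0150

1.0150


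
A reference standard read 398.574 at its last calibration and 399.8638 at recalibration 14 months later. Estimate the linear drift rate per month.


rate = (v2 - v1) / months
= (399.8638 - 398.574) / 14
= 1.2898 / 14
= 0.0921

0.0921


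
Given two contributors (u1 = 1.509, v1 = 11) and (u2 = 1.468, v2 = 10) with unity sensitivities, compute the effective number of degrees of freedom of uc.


uc = sqrt(u1^2 + u2^2) = sqrt(1.509^2 + 1.468^2) = 2.1052565
v_eff = uc^4 / (u1^4/v1 + u2^4/v2)
= 2.1052565^4 / (1.509^4/11 + 1.468^4/10)
= 19.643554 / 0.93578538
v_eff = 20.9915

20.9915


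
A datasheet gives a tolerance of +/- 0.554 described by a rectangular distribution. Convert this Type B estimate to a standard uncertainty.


u_B = half_width / sqrt(3)
u_B = 0.554 / 1.7320508
u_B = 0.3199

0.3199


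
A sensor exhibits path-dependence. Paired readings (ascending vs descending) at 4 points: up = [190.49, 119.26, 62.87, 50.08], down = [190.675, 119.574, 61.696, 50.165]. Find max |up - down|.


|190.49 - 190.675| = 0.1850
|119.26 - 119.574| = 0.3140
|62.87 - 61.696| = 1.1740
|50.08 - 50.165| = 0.0850
hysteresis = max(diffs) = 1.1740

1.1740


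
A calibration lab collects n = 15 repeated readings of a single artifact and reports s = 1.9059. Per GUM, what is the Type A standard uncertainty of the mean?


u_A = s / sqrt(n)
u_A = 1.9059 / sqrt(15)
u_A = 1.9059 / 3.8729833
u_A = 0.4921

0.4921


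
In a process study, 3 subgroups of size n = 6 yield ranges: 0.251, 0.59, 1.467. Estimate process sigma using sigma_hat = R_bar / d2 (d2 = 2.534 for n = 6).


R_bar = (0.251 + 0.59 + 1.467) / 3
R_bar = 2.308 / 3 = 0.76933333
sigma_hat = R_bar / d2 = 0.76933333 / 2.534 = 0.3036

0.3036


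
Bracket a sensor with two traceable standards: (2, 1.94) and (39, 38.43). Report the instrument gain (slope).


slope = (y2 - y1) / (x2 - x1)
= (38.43 - 1.94) / (39 - 2)
= 36.4900 / 37
= 0.9862

0.9862


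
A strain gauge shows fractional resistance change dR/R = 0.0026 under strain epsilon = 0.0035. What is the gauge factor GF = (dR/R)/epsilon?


GF = (dR/R) / epsilon
= 0.0026 / 0.0035
= 0.7429

0.7429


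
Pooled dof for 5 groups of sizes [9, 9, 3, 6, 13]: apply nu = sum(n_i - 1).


nu = sum_i (n_i - 1)
nu = ((9 - 1) + (9 - 1) + (3 - 1) + (6 - 1) + (13 - 1))
nu = 8 + 8 + 2 + 5 + 12
nu = 35

35


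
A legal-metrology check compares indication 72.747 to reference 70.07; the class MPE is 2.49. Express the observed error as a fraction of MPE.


e = indication - reference = 72.747 - 70.07 = 2.6770
|e| = 2.6770
ratio = |e| / MPE = 2.6770 / 2.49
ratio = 1.0751

1.0751


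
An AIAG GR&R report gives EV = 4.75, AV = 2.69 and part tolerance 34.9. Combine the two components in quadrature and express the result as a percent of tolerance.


GRR = sqrt(EV^2 + AV^2) = sqrt(4.75^2 + 2.69^2) = 5.4588094
%GRR = GRR / tol * 100 = 5.4588094 / 34.9 * 100
%GRR = 15.6413

15.6413


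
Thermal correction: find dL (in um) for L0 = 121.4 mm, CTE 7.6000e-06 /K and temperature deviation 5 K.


dL = L * alpha * dT
= 121.4 * 7.6000e-06 * 5
= 0.0046132 mm
dL_um = 0.0046132 * 1000 = 4.6132 um

4.6132


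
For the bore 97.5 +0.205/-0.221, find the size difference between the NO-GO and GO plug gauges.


GO = nominal - lower_tol (smallest hole = maximum material condition)
GO = 97.5 - 0.221 = 97.279
NO-GO = nominal + upper_tol (largest hole = least material condition)
NO-GO = 97.5 + 0.205 = 97.705
spread = NO-GO - GO = 97.705 - 97.279 = 0.4260

0.4260


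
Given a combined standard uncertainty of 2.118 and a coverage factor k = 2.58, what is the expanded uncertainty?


U = k * uc
U = 2.58 * 2.118
U = 5.4644

5.4644


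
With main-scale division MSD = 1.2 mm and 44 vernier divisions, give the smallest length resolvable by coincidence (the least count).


LC = MSD / n_div
= 1.2 / 44
= 0.0273

0.0273


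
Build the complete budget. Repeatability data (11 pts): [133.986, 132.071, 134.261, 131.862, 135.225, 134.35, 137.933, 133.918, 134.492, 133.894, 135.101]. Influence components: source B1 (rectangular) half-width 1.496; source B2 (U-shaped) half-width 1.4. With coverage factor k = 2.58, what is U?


mean = (133.986 + 132.071 + 134.261 + 131.862 + 135.225 + 134.35 + 137.933 + 133.918 + 134.492 + 133.894 + 135.101) / 11 = 134.2811818
s = sqrt(sum((x - mean)^2)/(n-1)) = 1.6141421
u_A = s / sqrt(n) = 1.6141421 / sqrt(11) = 0.48668215
u_B1 = 1.496 / sqrt(3) = 0.863716
u_B2 = 1.4 / sqrt(2) = 0.98994949
uc = sqrt(0.48668215^2 + 0.863716^2 + 0.98994949^2) = 1.4010228
U = k * uc = 2.58 * 1.4010228
U = 3.6146

3.6146


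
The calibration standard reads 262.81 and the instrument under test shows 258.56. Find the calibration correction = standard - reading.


Correction = standard - reading
= 262.81 - 258.56
= 4.2500

4.2500


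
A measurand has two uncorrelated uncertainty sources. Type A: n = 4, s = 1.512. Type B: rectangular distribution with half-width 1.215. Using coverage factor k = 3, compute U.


u_A = s / sqrt(n) = 1.512 / sqrt(4) = 0.756
u_B = half_width / sqrt(3) = 1.215 / sqrt(3) = 0.70148058
uc = sqrt(u_A^2 + u_B^2) = sqrt(0.756^2 + 0.70148058^2) = 1.0313152
U = k * uc = 3 * 1.0313152
U = 3.0939

3.0939


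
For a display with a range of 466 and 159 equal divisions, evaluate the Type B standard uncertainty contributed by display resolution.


resolution = range / divisions
resolution = 466 / 159 = 2.9308176
u_res = resolution / (2*sqrt(3))
u_res = 2.9308176 / 3.4641016
u_res = 0.8461

0.8461


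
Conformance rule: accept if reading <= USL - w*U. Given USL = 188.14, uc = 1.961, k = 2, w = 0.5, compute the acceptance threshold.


U = k * uc = 2 * 1.961 = 3.922
guard band g = w * U = 0.5 * 3.922 = 1.961
AL = USL - g = 188.14 - 1.961
AL = 186.1790

186.1790


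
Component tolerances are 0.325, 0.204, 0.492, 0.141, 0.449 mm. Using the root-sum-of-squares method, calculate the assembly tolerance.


RSS = sqrt(0.325^2 + 0.204^2 + 0.492^2 + 0.141^2 + 0.449^2)
= sqrt(0.610787)
= 0.7815

0.7815


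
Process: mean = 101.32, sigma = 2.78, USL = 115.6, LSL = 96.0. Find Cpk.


Cpu = (USL - mean) / (3*sigma) = (115.6 - 101.32) / (3*2.78) = 1.7122
Cpl = (mean - LSL) / (3*sigma) = (101.32 - 96.0) / (3*2.78) = 0.6379
Cpk = min(Cpu, Cpl) = 0.6379

0.6379


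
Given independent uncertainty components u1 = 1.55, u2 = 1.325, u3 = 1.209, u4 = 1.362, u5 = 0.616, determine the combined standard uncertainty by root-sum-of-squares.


uc = sqrt(1.55^2 + 1.325^2 + 1.209^2 + 1.362^2 + 0.616^2)
uc = sqrt(7.854306)
uc = 2.8026

2.8026


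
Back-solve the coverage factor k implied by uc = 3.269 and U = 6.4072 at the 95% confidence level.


k = U / uc
k = 6.4072 / 3.269
k = 1.96

1.96


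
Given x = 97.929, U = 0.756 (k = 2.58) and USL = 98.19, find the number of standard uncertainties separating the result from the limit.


u = U / k = 0.756 / 2.58 = 0.29302326
margin = |USL - x| = |98.19 - 97.929| = 0.261
z = margin / u = 0.261 / 0.29302326
z = 0.8907

0.8907


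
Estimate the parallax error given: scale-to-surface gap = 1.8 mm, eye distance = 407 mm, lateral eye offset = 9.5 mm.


error = h * offset / d
= 1.8 * 9.5 / 407
= 0.0420

0.0420


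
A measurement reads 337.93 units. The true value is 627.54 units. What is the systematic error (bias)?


Systematic error = measured - true
= 337.93 - 627.54
= -289.6100

-289.6100


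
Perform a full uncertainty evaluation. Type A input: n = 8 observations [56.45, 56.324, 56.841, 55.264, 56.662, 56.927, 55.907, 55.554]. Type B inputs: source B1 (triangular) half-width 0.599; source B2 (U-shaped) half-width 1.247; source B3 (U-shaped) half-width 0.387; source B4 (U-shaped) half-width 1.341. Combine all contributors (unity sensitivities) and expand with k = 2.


mean = (56.45 + 56.324 + 56.841 + 55.264 + 56.662 + 56.927 + 55.907 + 55.554) / 8 = 56.241125
s = sqrt(sum((x - mean)^2)/(n-1)) = 0.60903447
u_A = s / sqrt(n) = 0.60903447 / sqrt(8) = 0.2153262
u_B1 = 0.599 / sqrt(6) = 0.24454073
u_B2 = 1.247 / sqrt(2) = 0.88176216
u_B3 = 0.387 / sqrt(2) = 0.27365032
u_B4 = 1.341 / sqrt(2) = 0.94823019
uc = sqrt(0.2153262^2 + 0.24454073^2 + 0.88176216^2 + 0.27365032^2 + 0.94823019^2) = 1.3629729
U = k * uc = 2 * 1.3629729
U = 2.7259

2.7259


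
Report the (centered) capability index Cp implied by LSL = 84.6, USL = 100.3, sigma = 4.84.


Cp = (USL - LSL) / (6 * sigma)
= (100.3 - 84.6) / (6 * 4.84)
= 15.7000 / 29.0400
= 0.5406

0.5406


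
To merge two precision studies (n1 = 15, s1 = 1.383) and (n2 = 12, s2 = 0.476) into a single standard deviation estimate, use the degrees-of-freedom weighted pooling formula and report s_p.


s_p = sqrt(((n1-1)*s1^2 + (n2-1)*s2^2) / (n1+n2-2))
numerator = (15-1)*1.383^2 + (12-1)*0.476^2 = 26.777646 + 2.492336 = 29.269982
denominator = 15 + 12 - 2 = 25
s_p^2 = 29.269982 / 25 = 1.1707993
s_p = sqrt(1.1707993) = 1.0820

1.0820


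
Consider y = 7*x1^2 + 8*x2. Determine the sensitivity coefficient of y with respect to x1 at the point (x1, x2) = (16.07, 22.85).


y = 7*x1^2 + 8*x2
dy/dx1 = 2*7*x1
Evaluate at x1 = 16.07: c1 = 14 * 16.07
c1 = 224.9800

224.9800


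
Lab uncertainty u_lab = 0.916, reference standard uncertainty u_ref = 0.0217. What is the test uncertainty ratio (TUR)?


TUR = u_lab / u_ref
= 0.916 / 0.0217
= 42.2120

42.2120


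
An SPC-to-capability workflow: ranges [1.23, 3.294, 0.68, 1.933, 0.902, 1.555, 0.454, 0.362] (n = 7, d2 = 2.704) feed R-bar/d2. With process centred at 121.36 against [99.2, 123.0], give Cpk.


R_bar = (1.23 + 3.294 + 0.68 + 1.933 + 0.902 + 1.555 + 0.454 + 0.362) / 8 = 1.30125
sigma = R_bar / d2 = 1.30125 / 2.704 = 0.48123151
Cp = (USL - LSL)/(6*sigma) = (123.0 - 99.2)/(6*0.48123151) = 8.2427
Cpu = (123.0 - 121.36)/(3*0.48123151) = 1.1360
Cpl = (121.36 - 99.2)/(3*0.48123151) = 15.3495
Cpk = min(Cpu, Cpl) = 1.1360

1.1360


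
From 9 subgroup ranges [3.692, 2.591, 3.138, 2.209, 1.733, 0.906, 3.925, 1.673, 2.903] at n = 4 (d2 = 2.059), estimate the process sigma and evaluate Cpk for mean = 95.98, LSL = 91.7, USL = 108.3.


R_bar = (3.692 + 2.591 + 3.138 + 2.209 + 1.733 + 0.906 + 3.925 + 1.673 + 2.903) / 9 = 2.53
sigma = R_bar / d2 = 2.53 / 2.059 = 1.2287518
Cp = (USL - LSL)/(6*sigma) = (108.3 - 91.7)/(6*1.2287518) = 2.2516
Cpu = (108.3 - 95.98)/(3*1.2287518) = 3.3421
Cpl = (95.98 - 91.7)/(3*1.2287518) = 1.1611
Cpk = min(Cpu, Cpl) = 1.1611

1.1611


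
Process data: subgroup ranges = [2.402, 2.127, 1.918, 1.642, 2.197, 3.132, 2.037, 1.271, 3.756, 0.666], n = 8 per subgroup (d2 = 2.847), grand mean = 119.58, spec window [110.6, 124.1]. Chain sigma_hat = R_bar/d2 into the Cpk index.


R_bar = (2.402 + 2.127 + 1.918 + 1.642 + 2.197 + 3.132 + 2.037 + 1.271 + 3.756 + 0.666) / 10 = 2.1148
sigma = R_bar / d2 = 2.1148 / 2.847 = 0.742817
Cp = (USL - LSL)/(6*sigma) = (124.1 - 110.6)/(6*0.742817) = 3.0290
Cpu = (124.1 - 119.58)/(3*0.742817) = 2.0283
Cpl = (119.58 - 110.6)/(3*0.742817) = 4.0297
Cpk = min(Cpu, Cpl) = 2.0283

2.0283


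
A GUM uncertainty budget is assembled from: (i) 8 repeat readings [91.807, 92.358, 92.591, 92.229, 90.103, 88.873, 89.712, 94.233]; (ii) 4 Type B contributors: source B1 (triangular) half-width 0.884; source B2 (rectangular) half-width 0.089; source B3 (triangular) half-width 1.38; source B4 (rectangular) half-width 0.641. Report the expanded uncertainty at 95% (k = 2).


mean = (91.807 + 92.358 + 92.591 + 92.229 + 90.103 + 88.873 + 89.712 + 94.233) / 8 = 91.48825
s = sqrt(sum((x - mean)^2)/(n-1)) = 1.7756287
u_A = s / sqrt(n) = 1.7756287 / sqrt(8) = 0.62777955
u_B1 = 0.884 / sqrt(6) = 0.36089149
u_B2 = 0.089 / sqrt(3) = 0.051384174
u_B3 = 1.38 / sqrt(6) = 0.56338264
u_B4 = 0.641 / sqrt(3) = 0.37008152
uc = sqrt(0.62777955^2 + 0.36089149^2 + 0.051384174^2 + 0.56338264^2 + 0.37008152^2) = 0.99063136
U = k * uc = 2 * 0.99063136
U = 1.9813

1.9813


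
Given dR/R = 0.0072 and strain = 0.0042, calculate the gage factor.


GF = (dR/R) / epsilon
= 0.0072 / 0.0042
= 1.7143

1.7143


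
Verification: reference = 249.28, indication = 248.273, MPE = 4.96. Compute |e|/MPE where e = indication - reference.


e = indication - reference = 248.273 - 249.28 = -1.0070
|e| = 1.0070
ratio = |e| / MPE = 1.0070 / 4.96
ratio = 0.2030

0.2030


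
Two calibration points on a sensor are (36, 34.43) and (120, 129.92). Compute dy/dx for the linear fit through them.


slope = (y2 - y1) / (x2 - x1)
= (129.92 - 34.43) / (120 - 36)
= 95.4900 / 84
= 1.1368

1.1368


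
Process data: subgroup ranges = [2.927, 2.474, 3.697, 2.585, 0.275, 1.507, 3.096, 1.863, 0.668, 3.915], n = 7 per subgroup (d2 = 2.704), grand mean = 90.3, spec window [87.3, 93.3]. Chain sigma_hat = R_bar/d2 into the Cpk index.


R_bar = (2.927 + 2.474 + 3.697 + 2.585 + 0.275 + 1.507 + 3.096 + 1.863 + 0.668 + 3.915) / 10 = 2.3007
sigma = R_bar / d2 = 2.3007 / 2.704 = 0.85085059
Cp = (USL - LSL)/(6*sigma) = (93.3 - 87.3)/(6*0.85085059) = 1.1753
Cpu = (93.3 - 90.3)/(3*0.85085059) = 1.1753
Cpl = (90.3 - 87.3)/(3*0.85085059) = 1.1753
Cpk = min(Cpu, Cpl) = 1.1753

1.1753


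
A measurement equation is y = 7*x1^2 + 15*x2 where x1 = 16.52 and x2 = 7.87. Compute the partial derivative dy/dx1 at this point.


y = 7*x1^2 + 15*x2
dy/dx1 = 2*7*x1
Evaluate at x1 = 16.52: c1 = 14 * 16.52
c1 = 231.2800

231.2800


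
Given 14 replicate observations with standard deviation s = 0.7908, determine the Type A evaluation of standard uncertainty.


u_A = s / sqrt(n)
u_A = 0.7908 / sqrt(14)
u_A = 0.7908 / 3.7416574
u_A = 0.2114

0.2114


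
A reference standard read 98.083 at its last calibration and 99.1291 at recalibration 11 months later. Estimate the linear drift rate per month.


rate = (v2 - v1) / months
= (99.1291 - 98.083) / 11
= 1.0461 / 11
= 0.0951

0.0951


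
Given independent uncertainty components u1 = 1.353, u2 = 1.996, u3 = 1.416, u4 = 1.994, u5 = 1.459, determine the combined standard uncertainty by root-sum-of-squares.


uc = sqrt(1.353^2 + 1.996^2 + 1.416^2 + 1.994^2 + 1.459^2)
uc = sqrt(13.924398)
uc = 3.7315

3.7315


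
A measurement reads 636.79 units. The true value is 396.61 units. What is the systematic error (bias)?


Systematic error = measured - true
= 636.79 - 396.61
= 240.1800

240.1800


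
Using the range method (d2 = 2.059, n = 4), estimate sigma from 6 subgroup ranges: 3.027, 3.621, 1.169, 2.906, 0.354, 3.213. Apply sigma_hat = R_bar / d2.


R_bar = (3.027 + 3.621 + 1.169 + 2.906 + 0.354 + 3.213) / 6
R_bar = 14.29 / 6 = 2.3816667
sigma_hat = R_bar / d2 = 2.3816667 / 2.059 = 1.1567

1.1567


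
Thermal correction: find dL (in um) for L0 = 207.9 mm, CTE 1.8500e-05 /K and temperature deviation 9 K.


dL = L * alpha * dT
= 207.9 * 1.8500e-05 * 9
= 0.0346154 mm
dL_um = 0.0346154 * 1000 = 34.6154 um

34.6154


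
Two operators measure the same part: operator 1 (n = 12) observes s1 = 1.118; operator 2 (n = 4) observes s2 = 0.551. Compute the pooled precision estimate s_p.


s_p = sqrt(((n1-1)*s1^2 + (n2-1)*s2^2) / (n1+n2-2))
numerator = (12-1)*1.118^2 + (4-1)*0.551^2 = 13.749164 + 0.910803 = 14.659967
denominator = 12 + 4 - 2 = 14
s_p^2 = 14.659967 / 14 = 1.0471405
s_p = sqrt(1.0471405) = 1.0233

1.0233


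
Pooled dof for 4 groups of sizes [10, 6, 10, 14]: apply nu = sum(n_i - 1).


nu = sum_i (n_i - 1)
nu = ((10 - 1) + (6 - 1) + (10 - 1) + (14 - 1))
nu = 9 + 5 + 9 + 13
nu = 36

36


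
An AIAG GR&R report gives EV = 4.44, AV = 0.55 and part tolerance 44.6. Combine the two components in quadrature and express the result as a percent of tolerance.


GRR = sqrt(EV^2 + AV^2) = sqrt(4.44^2 + 0.55^2) = 4.4739356
%GRR = GRR / tol * 100 = 4.4739356 / 44.6 * 100
%GRR = 10.0312

10.0312


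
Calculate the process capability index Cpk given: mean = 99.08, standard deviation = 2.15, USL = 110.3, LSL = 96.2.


Cpu = (USL - mean) / (3*sigma) = (110.3 - 99.08) / (3*2.15) = 1.7395
Cpl = (mean - LSL) / (3*sigma) = (99.08 - 96.2) / (3*2.15) = 0.4465
Cpk = min(Cpu, Cpl) = 0.4465

0.4465


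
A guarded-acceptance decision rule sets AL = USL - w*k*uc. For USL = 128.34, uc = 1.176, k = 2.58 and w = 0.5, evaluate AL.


U = k * uc = 2.58 * 1.176 = 3.03408
guard band g = w * U = 0.5 * 3.03408 = 1.51704
AL = USL - g = 128.34 - 1.51704
AL = 126.8230

126.8230


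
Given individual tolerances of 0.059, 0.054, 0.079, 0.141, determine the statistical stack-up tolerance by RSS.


RSS = sqrt(0.059^2 + 0.054^2 + 0.079^2 + 0.141^2)
= sqrt(0.032519)
= 0.1803

0.1803


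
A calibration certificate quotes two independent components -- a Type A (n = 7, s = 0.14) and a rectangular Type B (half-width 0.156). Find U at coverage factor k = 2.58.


u_A = s / sqrt(n) = 0.14 / sqrt(7) = 0.052915026
u_B = half_width / sqrt(3) = 0.156 / sqrt(3) = 0.090066642
uc = sqrt(u_A^2 + u_B^2) = sqrt(0.052915026^2 + 0.090066642^2) = 0.10446052
U = k * uc = 2.58 * 0.10446052
U = 0.2695

0.2695


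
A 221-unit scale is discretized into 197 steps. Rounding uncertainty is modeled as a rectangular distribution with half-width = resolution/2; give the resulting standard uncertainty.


resolution = range / divisions
resolution = 221 / 197 = 1.1218274
u_res = resolution / (2*sqrt(3))
u_res = 1.1218274 / 3.4641016
u_res = 0.3238

0.3238


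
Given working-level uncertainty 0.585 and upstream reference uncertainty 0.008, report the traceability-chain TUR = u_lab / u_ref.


TUR = u_lab / u_ref
= 0.585 / 0.008
= 73.1250

73.1250


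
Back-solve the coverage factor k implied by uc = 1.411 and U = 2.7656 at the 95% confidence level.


k = U / uc
k = 2.7656 / 1.411
k = 1.96

1.96


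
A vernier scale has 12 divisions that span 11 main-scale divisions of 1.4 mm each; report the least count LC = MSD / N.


LC = MSD / n_div
= 1.4 / 12
= 0.1167

0.1167


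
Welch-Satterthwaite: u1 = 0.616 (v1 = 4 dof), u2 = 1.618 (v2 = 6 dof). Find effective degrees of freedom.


uc = sqrt(u1^2 + u2^2) = sqrt(0.616^2 + 1.618^2) = 1.7312943
v_eff = uc^4 / (u1^4/v1 + u2^4/v2)
= 1.7312943^4 / (0.616^4/4 + 1.618^4/6)
= 8.9842866 / 1.1782511
v_eff = 7.6251

7.6251


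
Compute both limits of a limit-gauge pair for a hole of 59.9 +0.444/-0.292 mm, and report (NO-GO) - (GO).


GO = nominal - lower_tol (smallest hole = maximum material condition)
GO = 59.9 - 0.292 = 59.608
NO-GO = nominal + upper_tol (largest hole = least material condition)
NO-GO = 59.9 + 0.444 = 60.344
spread = NO-GO - GO = 60.344 - 59.608 = 0.7360

0.7360


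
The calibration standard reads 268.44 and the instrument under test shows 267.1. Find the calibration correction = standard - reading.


Correction = standard - reading
= 268.44 - 267.1
= 1.3400

1.3400


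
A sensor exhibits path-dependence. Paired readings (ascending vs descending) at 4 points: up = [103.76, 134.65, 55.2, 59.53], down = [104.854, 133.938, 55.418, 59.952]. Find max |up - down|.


|103.76 - 104.854| = 1.0940
|134.65 - 133.938| = 0.7120
|55.2 - 55.418| = 0.2180
|59.53 - 59.952| = 0.4220
hysteresis = max(diffs) = 1.0940

1.0940


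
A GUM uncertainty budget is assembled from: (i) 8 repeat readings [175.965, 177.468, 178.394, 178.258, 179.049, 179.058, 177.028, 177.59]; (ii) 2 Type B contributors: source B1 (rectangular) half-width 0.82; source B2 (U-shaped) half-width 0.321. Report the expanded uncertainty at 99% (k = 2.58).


mean = (175.965 + 177.468 + 178.394 + 178.258 + 179.049 + 179.058 + 177.028 + 177.59) / 8 = 177.85125
s = sqrt(sum((x - mean)^2)/(n-1)) = 1.0557114
u_A = s / sqrt(n) = 1.0557114 / sqrt(8) = 0.37325034
u_B1 = 0.82 / sqrt(3) = 0.47342722
u_B2 = 0.321 / sqrt(2) = 0.22698128
uc = sqrt(0.37325034^2 + 0.47342722^2 + 0.22698128^2) = 0.64418138
U = k * uc = 2.58 * 0.64418138
U = 1.6620

1.6620


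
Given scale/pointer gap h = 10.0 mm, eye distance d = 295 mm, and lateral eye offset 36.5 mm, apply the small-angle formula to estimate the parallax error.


error = h * offset / d
= 10.0 * 36.5 / 295
= 1.2373

1.2373


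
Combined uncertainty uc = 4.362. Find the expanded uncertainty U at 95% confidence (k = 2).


U = k * uc
U = 2 * 4.362
U = 8.7240

8.7240


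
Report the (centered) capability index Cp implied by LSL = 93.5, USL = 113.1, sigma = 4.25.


Cp = (USL - LSL) / (6 * sigma)
= (113.1 - 93.5) / (6 * 4.25)
= 19.6000 / 25.5000
= 0.7686

0.7686


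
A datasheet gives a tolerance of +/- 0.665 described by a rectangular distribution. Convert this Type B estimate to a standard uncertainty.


u_B = half_width / sqrt(3)
u_B = 0.665 / 1.7320508
u_B = 0.3839

0.3839


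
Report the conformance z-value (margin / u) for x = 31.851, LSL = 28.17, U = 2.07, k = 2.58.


u = U / k = 2.07 / 2.58 = 0.80232558
margin = |LSL - x| = |28.17 - 31.851| = 3.681
z = margin / u = 3.681 / 0.80232558
z = 4.5879

4.5879


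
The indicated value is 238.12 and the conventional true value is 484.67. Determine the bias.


Systematic error = measured - true
= 238.12 - 484.67
= -246.5500

-246.5500


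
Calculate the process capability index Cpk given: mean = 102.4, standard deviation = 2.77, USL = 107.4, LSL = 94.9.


Cpu = (USL - mean) / (3*sigma) = (107.4 - 102.4) / (3*2.77) = 0.6017
Cpl = (mean - LSL) / (3*sigma) = (102.4 - 94.9) / (3*2.77) = 0.9025
Cpk = min(Cpu, Cpl) = 0.6017

0.6017


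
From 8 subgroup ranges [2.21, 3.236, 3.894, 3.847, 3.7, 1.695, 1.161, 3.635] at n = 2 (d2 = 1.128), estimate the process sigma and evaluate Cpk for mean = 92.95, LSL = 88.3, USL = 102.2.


R_bar = (2.21 + 3.236 + 3.894 + 3.847 + 3.7 + 1.695 + 1.161 + 3.635) / 8 = 2.92225
sigma = R_bar / d2 = 2.92225 / 1.128 = 2.5906472
Cp = (USL - LSL)/(6*sigma) = (102.2 - 88.3)/(6*2.5906472) = 0.8942
Cpu = (102.2 - 92.95)/(3*2.5906472) = 1.1902
Cpl = (92.95 - 88.3)/(3*2.5906472) = 0.5983
Cpk = min(Cpu, Cpl) = 0.5983

0.5983


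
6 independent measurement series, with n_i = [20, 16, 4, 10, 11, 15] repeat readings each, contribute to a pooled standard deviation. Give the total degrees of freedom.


nu = sum_i (n_i - 1)
nu = ((20 - 1) + (16 - 1) + (4 - 1) + (10 - 1) + (11 - 1) + (15 - 1))
nu = 19 + 15 + 3 + 9 + 10 + 14
nu = 70

70


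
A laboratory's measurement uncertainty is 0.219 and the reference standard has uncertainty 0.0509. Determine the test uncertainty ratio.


TUR = u_lab / u_ref
= 0.219 / 0.0509
= 4.3026

4.3026


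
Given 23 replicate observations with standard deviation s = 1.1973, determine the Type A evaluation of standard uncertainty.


u_A = s / sqrt(n)
u_A = 1.1973 / sqrt(23)
u_A = 1.1973 / 4.7958315
u_A = 0.2497

0.2497


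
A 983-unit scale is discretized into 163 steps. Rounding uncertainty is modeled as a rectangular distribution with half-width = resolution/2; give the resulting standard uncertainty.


resolution = range / divisions
resolution = 983 / 163 = 6.0306748
u_res = resolution / (2*sqrt(3))
u_res = 6.0306748 / 3.4641016
u_res = 1.7409

1.7409


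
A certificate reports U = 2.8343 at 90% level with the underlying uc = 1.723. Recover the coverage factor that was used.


k = U / uc
k = 2.8343 / 1.723
k = 1.645

1.645


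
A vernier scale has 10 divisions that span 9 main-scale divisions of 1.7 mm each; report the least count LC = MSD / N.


LC = MSD / n_div
= 1.7 / 10
= 0.1700

0.1700


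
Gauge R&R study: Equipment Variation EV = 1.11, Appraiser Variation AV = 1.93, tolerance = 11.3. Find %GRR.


GRR = sqrt(EV^2 + AV^2) = sqrt(1.11^2 + 1.93^2) = 2.2264321
%GRR = GRR / tol * 100 = 2.2264321 / 11.3 * 100
%GRR = 19.7029

19.7029


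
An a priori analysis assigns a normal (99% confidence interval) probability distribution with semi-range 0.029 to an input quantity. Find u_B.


u_B = half_width / 2.576
u_B = 0.029 / 2.576
u_B = 0.0113

0.0113


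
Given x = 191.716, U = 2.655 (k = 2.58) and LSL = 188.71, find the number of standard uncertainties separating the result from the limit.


u = U / k = 2.655 / 2.58 = 1.0290698
margin = |LSL - x| = |188.71 - 191.716| = 3.006
z = margin / u = 3.006 / 1.0290698
z = 2.9211

2.9211


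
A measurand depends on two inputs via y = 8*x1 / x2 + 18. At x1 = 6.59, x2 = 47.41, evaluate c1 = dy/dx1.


y = 8*x1 / x2 + 18
dy/dx1 = 8/x2
Evaluate at x2 = 47.41: c1 = 8 / 47.41
c1 = 0.1687

0.1687


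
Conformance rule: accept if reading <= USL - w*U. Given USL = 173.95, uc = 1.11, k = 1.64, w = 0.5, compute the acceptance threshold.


U = k * uc = 1.64 * 1.11 = 1.8204
guard band g = w * U = 0.5 * 1.8204 = 0.9102
AL = USL - g = 173.95 - 0.9102
AL = 173.0398

173.0398


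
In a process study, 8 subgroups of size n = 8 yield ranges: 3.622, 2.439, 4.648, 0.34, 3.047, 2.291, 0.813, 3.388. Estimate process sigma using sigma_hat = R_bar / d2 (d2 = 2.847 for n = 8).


R_bar = (3.622 + 2.439 + 4.648 + 0.34 + 3.047 + 2.291 + 0.813 + 3.388) / 8
R_bar = 20.588 / 8 = 2.5735
sigma_hat = R_bar / d2 = 2.5735 / 2.847 = 0.9039

0.9039


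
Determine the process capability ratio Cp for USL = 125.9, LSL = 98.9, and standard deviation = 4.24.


Cp = (USL - LSL) / (6 * sigma)
= (125.9 - 98.9) / (6 * 4.24)
= 27.0000 / 25.4400
= 1.0613

1.0613


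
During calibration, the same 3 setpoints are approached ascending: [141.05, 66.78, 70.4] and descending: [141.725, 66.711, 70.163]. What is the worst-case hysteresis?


|141.05 - 141.725| = 0.6750
|66.78 - 66.711| = 0.0690
|70.4 - 70.163| = 0.2370
hysteresis = max(diffs) = 0.6750

0.6750


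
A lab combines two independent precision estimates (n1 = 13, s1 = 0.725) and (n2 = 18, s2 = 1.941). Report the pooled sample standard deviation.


s_p = sqrt(((n1-1)*s1^2 + (n2-1)*s2^2) / (n1+n2-2))
numerator = (13-1)*0.725^2 + (18-1)*1.941^2 = 6.3075 + 64.047177 = 70.354677
denominator = 13 + 18 - 2 = 29
s_p^2 = 70.354677 / 29 = 2.4260233
s_p = sqrt(2.4260233) = 1.5576

1.5576


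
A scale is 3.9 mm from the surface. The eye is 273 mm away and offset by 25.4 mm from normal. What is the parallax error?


error = h * offset / d
= 3.9 * 25.4 / 273
= 0.3629

0.3629


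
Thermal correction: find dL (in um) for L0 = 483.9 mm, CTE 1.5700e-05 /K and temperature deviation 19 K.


dL = L * alpha * dT
= 483.9 * 1.5700e-05 * 19
= 0.1443474 mm
dL_um = 0.1443474 * 1000 = 144.3474 um

144.3474


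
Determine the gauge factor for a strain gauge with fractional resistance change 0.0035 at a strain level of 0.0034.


GF = (dR/R) / epsilon
= 0.0035 / 0.0034
= 1.0294

1.0294


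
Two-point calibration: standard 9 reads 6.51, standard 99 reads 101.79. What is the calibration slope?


slope = (y2 - y1) / (x2 - x1)
= (101.79 - 6.51) / (99 - 9)
= 95.2800 / 90
= 1.0587

1.0587


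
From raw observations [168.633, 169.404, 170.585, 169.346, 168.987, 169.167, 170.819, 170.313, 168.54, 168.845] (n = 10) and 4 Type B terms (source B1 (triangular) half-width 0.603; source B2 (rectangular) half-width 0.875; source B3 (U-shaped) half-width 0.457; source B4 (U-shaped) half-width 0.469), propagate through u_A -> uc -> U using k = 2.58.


mean = (168.633 + 169.404 + 170.585 + 169.346 + 168.987 + 169.167 + 170.819 + 170.313 + 168.54 + 168.845) / 10 = 169.4639
s = sqrt(sum((x - mean)^2)/(n-1)) = 0.82153156
u_A = s / sqrt(n) = 0.82153156 / sqrt(10) = 0.25979109
u_B1 = 0.603 / sqrt(6) = 0.24617372
u_B2 = 0.875 / sqrt(3) = 0.50518149
u_B3 = 0.457 / sqrt(2) = 0.3231478
u_B4 = 0.469 / sqrt(2) = 0.33163308
uc = sqrt(0.25979109^2 + 0.24617372^2 + 0.50518149^2 + 0.3231478^2 + 0.33163308^2) = 0.77311464
U = k * uc = 2.58 * 0.77311464
U = 1.9946

1.9946


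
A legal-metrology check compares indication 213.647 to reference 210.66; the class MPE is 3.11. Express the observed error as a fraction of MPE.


e = indication - reference = 213.647 - 210.66 = 2.9870
|e| = 2.9870
ratio = |e| / MPE = 2.9870 / 3.11
ratio = 0.9605

0.9605


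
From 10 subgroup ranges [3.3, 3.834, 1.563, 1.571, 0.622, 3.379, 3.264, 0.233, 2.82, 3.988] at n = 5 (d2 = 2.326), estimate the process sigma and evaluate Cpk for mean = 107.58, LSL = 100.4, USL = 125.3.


R_bar = (3.3 + 3.834 + 1.563 + 1.571 + 0.622 + 3.379 + 3.264 + 0.233 + 2.82 + 3.988) / 10 = 2.4574
sigma = R_bar / d2 = 2.4574 / 2.326 = 1.0564918
Cp = (USL - LSL)/(6*sigma) = (125.3 - 100.4)/(6*1.0564918) = 3.9281
Cpu = (125.3 - 107.58)/(3*1.0564918) = 5.5908
Cpl = (107.58 - 100.4)/(3*1.0564918) = 2.2654
Cpk = min(Cpu, Cpl) = 2.2654

2.2654


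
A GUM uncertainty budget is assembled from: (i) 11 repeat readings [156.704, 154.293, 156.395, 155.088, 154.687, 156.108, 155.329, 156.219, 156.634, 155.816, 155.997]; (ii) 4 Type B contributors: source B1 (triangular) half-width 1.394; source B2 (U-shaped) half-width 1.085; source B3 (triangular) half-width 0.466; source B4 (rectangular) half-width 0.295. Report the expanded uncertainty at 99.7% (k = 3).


mean = (156.704 + 154.293 + 156.395 + 155.088 + 154.687 + 156.108 + 155.329 + 156.219 + 156.634 + 155.816 + 155.997) / 11 = 155.7518182
s = sqrt(sum((x - mean)^2)/(n-1)) = 0.79933433
u_A = s / sqrt(n) = 0.79933433 / sqrt(11) = 0.24100837
u_B1 = 1.394 / sqrt(6) = 0.56909812
u_B2 = 1.085 / sqrt(2) = 0.76721086
u_B3 = 0.466 / sqrt(6) = 0.1902437
u_B4 = 0.295 / sqrt(3) = 0.17031833
uc = sqrt(0.24100837^2 + 0.56909812^2 + 0.76721086^2 + 0.1902437^2 + 0.17031833^2) = 1.0177285
U = k * uc = 3 * 1.0177285
U = 3.0532

3.0532
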